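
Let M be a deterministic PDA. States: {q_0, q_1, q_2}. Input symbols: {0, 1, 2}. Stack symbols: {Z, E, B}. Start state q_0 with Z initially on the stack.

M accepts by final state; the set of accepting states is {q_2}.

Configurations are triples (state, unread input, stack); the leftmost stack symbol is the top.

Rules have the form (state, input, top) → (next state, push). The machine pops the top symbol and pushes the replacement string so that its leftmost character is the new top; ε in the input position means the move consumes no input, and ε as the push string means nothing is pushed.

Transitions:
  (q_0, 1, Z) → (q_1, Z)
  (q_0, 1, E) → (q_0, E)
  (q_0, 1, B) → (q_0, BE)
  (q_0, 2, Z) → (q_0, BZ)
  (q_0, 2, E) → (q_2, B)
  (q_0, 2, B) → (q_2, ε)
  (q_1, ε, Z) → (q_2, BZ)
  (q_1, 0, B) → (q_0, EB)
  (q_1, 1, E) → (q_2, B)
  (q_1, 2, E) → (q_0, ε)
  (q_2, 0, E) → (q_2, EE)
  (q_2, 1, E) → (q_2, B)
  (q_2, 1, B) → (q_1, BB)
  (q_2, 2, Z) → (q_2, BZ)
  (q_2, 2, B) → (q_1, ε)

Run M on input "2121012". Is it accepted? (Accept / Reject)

Reject

(q_0, 2121012, Z)
  read 2, top Z: go to q_0, push BZ → (q_0, 121012, BZ)
  read 1, top B: go to q_0, push BE → (q_0, 21012, BEZ)
  read 2, top B: go to q_2, push ε → (q_2, 1012, EZ)
  read 1, top E: go to q_2, push B → (q_2, 012, BZ)
No transition applies at (q_2, 012, BZ); input not fully consumed.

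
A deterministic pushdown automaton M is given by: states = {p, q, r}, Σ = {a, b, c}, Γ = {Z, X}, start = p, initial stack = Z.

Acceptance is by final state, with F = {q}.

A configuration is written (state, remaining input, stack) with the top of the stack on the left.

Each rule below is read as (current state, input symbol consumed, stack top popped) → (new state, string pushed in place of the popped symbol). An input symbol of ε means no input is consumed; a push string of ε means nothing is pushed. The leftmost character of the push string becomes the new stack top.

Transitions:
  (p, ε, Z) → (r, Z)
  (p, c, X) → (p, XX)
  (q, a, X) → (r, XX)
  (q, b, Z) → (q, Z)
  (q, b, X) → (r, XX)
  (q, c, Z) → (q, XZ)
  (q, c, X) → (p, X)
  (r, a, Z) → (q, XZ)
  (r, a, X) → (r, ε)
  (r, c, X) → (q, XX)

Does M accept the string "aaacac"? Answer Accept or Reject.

(p, aaacac, Z) ⊢ (r, aaacac, Z) ⊢ (q, aacac, XZ) ⊢ (r, acac, XXZ) ⊢ (r, cac, XZ) ⊢ (q, ac, XXZ) ⊢ (r, c, XXXZ) ⊢ (q, ε, XXXXZ)
All input consumed; state q ∈ F.

Accept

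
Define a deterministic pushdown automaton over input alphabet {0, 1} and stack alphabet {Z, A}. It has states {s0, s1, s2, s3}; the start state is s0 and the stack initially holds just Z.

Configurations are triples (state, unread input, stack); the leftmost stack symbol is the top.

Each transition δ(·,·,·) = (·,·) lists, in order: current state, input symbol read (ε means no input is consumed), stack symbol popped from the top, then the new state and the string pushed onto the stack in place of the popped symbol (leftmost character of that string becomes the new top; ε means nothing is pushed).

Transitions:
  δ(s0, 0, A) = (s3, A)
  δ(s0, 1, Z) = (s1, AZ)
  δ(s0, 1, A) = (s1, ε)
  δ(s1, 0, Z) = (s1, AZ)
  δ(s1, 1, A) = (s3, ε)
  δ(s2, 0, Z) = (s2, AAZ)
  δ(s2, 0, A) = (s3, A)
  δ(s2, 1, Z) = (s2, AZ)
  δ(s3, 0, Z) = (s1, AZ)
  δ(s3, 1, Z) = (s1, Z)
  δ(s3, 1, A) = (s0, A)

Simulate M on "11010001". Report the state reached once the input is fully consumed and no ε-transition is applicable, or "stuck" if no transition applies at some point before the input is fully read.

stuck

(s0, 11010001, Z) ⊢ (s1, 1010001, AZ) ⊢ (s3, 010001, Z) ⊢ (s1, 10001, AZ) ⊢ (s3, 0001, Z) ⊢ (s1, 001, AZ)
No transition for (s1, 0, top A); M blocks with input 001 remaining.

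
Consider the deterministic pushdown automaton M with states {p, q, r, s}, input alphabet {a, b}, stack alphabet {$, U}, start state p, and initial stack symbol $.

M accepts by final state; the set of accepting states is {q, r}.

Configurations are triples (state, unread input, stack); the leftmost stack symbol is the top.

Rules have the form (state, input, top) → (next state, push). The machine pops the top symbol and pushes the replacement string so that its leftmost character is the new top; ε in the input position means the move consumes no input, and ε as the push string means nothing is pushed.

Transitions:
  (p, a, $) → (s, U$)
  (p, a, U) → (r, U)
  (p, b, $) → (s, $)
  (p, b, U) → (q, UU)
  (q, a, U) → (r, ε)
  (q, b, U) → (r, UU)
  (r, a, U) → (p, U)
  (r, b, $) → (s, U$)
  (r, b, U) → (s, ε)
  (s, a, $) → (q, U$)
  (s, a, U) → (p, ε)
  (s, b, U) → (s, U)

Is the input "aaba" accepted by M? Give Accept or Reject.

Accept

(p, aaba, $)
  read a, top $: go to s, push U$ → (s, aba, U$)
  read a, top U: go to p, push ε → (p, ba, $)
  read b, top $: go to s, push $ → (s, a, $)
  read a, top $: go to q, push U$ → (q, ε, U$)
All input consumed; state q ∈ F.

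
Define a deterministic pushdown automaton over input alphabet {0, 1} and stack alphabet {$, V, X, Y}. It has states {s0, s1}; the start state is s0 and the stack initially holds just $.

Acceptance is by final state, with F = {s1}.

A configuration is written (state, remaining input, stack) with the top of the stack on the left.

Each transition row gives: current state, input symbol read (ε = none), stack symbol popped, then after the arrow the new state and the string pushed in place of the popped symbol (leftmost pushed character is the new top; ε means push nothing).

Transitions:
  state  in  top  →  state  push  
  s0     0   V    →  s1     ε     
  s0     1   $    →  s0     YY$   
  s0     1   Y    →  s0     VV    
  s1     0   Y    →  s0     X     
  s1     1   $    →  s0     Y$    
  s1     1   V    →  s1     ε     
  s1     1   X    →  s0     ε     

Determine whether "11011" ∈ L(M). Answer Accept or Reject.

(s0, 11011, $)
  read 1, top $: go to s0, push YY$ → (s0, 1011, YY$)
  read 1, top Y: go to s0, push VV → (s0, 011, VVY$)
  read 0, top V: go to s1, push ε → (s1, 11, VY$)
  read 1, top V: go to s1, push ε → (s1, 1, Y$)
No transition applies at (s1, 1, Y$); input not fully consumed.

Reject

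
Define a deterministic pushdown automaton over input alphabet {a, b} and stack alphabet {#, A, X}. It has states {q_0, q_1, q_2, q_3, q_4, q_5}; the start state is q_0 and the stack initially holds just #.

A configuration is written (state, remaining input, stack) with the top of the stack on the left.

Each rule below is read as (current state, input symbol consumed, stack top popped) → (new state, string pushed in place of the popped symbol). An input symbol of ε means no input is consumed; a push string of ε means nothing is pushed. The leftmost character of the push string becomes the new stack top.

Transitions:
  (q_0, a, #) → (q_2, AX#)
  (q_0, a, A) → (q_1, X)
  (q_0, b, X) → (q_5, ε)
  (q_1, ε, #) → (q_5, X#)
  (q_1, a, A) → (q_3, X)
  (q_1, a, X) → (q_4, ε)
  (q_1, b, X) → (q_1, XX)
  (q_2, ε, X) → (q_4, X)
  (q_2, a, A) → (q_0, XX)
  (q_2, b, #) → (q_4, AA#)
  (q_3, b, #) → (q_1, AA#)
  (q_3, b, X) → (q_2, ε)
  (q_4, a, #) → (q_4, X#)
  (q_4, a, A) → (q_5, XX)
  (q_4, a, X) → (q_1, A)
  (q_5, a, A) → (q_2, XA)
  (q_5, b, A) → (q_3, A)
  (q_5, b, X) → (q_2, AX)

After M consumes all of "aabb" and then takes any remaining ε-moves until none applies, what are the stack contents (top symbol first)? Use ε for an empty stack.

AXX#

(q_0, aabb, #)
  read a, top #: go to q_2, push AX# → (q_2, abb, AX#)
  read a, top A: go to q_0, push XX → (q_0, bb, XXX#)
  read b, top X: go to q_5, push ε → (q_5, b, XX#)
  read b, top X: go to q_2, push AX → (q_2, ε, AXX#)
All input consumed in state q_2 with stack AXX#.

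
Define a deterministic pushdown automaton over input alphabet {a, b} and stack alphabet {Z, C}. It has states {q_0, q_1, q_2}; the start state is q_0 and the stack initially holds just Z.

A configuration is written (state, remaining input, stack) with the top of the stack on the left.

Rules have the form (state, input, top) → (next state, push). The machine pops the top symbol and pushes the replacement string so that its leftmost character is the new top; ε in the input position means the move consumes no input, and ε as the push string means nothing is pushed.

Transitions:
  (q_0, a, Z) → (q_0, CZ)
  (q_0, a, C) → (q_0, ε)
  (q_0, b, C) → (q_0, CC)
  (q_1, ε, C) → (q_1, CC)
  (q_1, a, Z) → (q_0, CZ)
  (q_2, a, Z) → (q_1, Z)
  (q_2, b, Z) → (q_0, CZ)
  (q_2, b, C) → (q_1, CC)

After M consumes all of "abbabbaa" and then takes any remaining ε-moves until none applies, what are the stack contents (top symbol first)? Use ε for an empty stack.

(q_0, abbabbaa, Z)
  read a, top Z: go to q_0, push CZ → (q_0, bbabbaa, CZ)
  read b, top C: go to q_0, push CC → (q_0, babbaa, CCZ)
  read b, top C: go to q_0, push CC → (q_0, abbaa, CCCZ)
  read a, top C: go to q_0, push ε → (q_0, bbaa, CCZ)
  read b, top C: go to q_0, push CC → (q_0, baa, CCCZ)
  read b, top C: go to q_0, push CC → (q_0, aa, CCCCZ)
  read a, top C: go to q_0, push ε → (q_0, a, CCCZ)
  read a, top C: go to q_0, push ε → (q_0, ε, CCZ)
All input consumed in state q_0 with stack CCZ.

CCZ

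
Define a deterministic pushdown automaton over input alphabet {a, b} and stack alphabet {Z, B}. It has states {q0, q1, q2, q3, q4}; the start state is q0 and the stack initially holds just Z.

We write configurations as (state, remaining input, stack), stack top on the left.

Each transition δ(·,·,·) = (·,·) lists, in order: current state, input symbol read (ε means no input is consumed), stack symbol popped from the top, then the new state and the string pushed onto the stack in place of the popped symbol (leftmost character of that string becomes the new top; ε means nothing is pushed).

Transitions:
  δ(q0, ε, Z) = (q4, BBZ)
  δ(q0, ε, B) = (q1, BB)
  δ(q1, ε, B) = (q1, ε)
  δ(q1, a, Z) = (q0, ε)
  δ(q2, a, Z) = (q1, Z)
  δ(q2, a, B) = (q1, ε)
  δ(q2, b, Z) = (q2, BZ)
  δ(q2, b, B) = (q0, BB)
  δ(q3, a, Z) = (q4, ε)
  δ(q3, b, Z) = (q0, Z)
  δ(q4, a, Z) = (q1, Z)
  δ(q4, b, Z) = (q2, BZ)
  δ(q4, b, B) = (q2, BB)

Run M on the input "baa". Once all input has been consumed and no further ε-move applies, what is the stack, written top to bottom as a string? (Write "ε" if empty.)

ε

(q0, baa, Z)
  ε-move, top Z: go to q4, push BBZ → (q4, baa, BBZ)
  read b, top B: go to q2, push BB → (q2, aa, BBBZ)
  read a, top B: go to q1, push ε → (q1, a, BBZ)
  ε-move, top B: go to q1, push ε → (q1, a, BZ)
  ε-move, top B: go to q1, push ε → (q1, a, Z)
  read a, top Z: go to q0, push ε → (q0, ε, ε)
All input consumed in state q0 with stack ε.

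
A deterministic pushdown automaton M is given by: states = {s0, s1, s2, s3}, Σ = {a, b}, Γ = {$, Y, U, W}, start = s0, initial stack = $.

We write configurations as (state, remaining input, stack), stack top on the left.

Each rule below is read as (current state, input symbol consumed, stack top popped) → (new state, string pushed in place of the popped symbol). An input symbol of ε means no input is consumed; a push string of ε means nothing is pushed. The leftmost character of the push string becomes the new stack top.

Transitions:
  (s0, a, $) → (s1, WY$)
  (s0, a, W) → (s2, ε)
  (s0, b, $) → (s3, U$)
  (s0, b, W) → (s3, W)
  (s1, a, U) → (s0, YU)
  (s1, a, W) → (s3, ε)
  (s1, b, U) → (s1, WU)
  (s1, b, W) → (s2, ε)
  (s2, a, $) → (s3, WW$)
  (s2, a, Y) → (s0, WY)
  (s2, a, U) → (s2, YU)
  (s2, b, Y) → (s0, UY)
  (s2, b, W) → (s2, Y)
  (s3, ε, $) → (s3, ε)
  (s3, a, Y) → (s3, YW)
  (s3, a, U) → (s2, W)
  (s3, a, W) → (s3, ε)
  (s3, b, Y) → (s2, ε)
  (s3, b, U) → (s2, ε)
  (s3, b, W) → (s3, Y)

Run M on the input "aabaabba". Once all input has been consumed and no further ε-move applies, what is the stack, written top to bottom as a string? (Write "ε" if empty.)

(s0, aabaabba, $)
  read a, top $: go to s1, push WY$ → (s1, abaabba, WY$)
  read a, top W: go to s3, push ε → (s3, baabba, Y$)
  read b, top Y: go to s2, push ε → (s2, aabba, $)
  read a, top $: go to s3, push WW$ → (s3, abba, WW$)
  read a, top W: go to s3, push ε → (s3, bba, W$)
  read b, top W: go to s3, push Y → (s3, ba, Y$)
  read b, top Y: go to s2, push ε → (s2, a, $)
  read a, top $: go to s3, push WW$ → (s3, ε, WW$)
All input consumed in state s3 with stack WW$.

WW$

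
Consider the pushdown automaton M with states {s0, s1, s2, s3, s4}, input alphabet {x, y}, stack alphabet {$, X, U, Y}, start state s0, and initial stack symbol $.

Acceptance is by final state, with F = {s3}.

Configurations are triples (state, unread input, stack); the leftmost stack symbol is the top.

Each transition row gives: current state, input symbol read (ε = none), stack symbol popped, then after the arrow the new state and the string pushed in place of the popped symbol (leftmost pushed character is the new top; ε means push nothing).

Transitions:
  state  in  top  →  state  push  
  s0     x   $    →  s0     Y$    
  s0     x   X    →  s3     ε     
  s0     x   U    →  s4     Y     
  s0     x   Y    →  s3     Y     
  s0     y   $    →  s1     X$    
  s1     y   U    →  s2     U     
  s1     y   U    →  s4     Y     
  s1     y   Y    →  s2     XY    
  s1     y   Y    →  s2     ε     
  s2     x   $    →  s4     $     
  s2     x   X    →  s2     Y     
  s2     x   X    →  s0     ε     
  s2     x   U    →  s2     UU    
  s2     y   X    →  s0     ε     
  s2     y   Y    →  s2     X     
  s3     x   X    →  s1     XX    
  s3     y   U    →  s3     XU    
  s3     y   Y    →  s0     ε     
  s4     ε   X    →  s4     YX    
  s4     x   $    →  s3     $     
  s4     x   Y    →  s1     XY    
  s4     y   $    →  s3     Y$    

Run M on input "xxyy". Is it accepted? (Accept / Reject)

No computation consumes all input and reaches a final state.

Reject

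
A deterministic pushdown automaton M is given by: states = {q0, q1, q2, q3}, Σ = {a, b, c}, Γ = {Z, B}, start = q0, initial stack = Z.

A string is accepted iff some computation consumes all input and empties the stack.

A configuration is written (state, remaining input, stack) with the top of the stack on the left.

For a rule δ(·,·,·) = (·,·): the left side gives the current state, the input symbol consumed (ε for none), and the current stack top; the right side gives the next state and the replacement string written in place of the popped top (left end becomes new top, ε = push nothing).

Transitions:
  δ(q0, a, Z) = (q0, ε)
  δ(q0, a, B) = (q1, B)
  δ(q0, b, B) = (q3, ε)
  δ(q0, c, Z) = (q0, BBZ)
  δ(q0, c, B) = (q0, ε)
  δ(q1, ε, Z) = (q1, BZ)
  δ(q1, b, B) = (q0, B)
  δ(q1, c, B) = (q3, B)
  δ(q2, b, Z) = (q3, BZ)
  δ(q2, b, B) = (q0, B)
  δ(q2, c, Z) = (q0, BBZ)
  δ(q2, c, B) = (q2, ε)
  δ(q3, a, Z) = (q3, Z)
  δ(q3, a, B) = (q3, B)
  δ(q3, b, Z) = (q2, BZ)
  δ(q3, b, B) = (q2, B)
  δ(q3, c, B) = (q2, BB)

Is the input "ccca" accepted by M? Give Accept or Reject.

Accept

(q0, ccca, Z)
  read c, top Z: go to q0, push BBZ → (q0, cca, BBZ)
  read c, top B: go to q0, push ε → (q0, ca, BZ)
  read c, top B: go to q0, push ε → (q0, a, Z)
  read a, top Z: go to q0, push ε → (q0, ε, ε)
All input consumed and the stack is empty.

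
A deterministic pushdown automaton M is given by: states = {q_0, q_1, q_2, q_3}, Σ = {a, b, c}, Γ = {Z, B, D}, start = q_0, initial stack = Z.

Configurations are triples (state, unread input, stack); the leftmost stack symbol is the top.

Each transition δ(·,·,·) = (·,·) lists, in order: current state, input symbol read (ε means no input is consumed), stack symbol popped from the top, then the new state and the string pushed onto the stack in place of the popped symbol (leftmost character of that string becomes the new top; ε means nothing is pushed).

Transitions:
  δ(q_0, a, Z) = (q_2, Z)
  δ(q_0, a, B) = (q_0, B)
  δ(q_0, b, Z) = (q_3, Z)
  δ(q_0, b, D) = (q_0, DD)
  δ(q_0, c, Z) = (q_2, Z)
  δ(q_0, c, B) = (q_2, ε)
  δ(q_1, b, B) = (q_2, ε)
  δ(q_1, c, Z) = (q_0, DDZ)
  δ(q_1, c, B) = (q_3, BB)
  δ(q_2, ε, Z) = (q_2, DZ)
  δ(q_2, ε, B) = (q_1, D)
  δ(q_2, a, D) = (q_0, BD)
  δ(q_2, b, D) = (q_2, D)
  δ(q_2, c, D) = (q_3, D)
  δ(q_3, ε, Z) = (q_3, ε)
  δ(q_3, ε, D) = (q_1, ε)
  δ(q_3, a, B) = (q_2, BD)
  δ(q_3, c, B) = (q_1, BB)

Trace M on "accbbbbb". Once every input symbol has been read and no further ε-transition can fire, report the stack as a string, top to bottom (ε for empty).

(q_0, accbbbbb, Z)
  read a, top Z: go to q_2, push Z → (q_2, ccbbbbb, Z)
  ε-move, top Z: go to q_2, push DZ → (q_2, ccbbbbb, DZ)
  read c, top D: go to q_3, push D → (q_3, cbbbbb, DZ)
  ε-move, top D: go to q_1, push ε → (q_1, cbbbbb, Z)
  read c, top Z: go to q_0, push DDZ → (q_0, bbbbb, DDZ)
  read b, top D: go to q_0, push DD → (q_0, bbbb, DDDZ)
  read b, top D: go to q_0, push DD → (q_0, bbb, DDDDZ)
  read b, top D: go to q_0, push DD → (q_0, bb, DDDDDZ)
  read b, top D: go to q_0, push DD → (q_0, b, DDDDDDZ)
  read b, top D: go to q_0, push DD → (q_0, ε, DDDDDDDZ)
All input consumed in state q_0 with stack DDDDDDDZ.

DDDDDDDZ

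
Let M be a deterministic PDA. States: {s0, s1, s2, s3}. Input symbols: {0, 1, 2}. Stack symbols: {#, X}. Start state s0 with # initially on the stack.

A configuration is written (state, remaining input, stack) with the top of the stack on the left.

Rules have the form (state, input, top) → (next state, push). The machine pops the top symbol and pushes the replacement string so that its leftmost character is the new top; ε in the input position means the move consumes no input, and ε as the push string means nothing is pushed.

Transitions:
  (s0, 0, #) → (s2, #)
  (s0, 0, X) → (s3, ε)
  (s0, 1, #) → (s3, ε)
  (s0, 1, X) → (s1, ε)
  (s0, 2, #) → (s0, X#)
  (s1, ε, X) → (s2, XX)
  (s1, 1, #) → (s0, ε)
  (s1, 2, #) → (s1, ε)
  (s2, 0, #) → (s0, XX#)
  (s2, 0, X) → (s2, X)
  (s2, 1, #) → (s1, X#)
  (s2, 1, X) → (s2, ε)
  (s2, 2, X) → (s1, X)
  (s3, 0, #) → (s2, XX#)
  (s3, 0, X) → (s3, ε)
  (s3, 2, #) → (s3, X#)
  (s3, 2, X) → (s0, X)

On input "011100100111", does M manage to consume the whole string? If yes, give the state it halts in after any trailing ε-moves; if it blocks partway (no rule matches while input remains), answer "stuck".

stuck

(s0, 011100100111, #)
  read 0, top #: go to s2, push # → (s2, 11100100111, #)
  read 1, top #: go to s1, push X# → (s1, 1100100111, X#)
  ε-move, top X: go to s2, push XX → (s2, 1100100111, XX#)
  read 1, top X: go to s2, push ε → (s2, 100100111, X#)
  read 1, top X: go to s2, push ε → (s2, 00100111, #)
  read 0, top #: go to s0, push XX# → (s0, 0100111, XX#)
  read 0, top X: go to s3, push ε → (s3, 100111, X#)
No transition for (s3, 1, top X); M blocks with input 100111 remaining.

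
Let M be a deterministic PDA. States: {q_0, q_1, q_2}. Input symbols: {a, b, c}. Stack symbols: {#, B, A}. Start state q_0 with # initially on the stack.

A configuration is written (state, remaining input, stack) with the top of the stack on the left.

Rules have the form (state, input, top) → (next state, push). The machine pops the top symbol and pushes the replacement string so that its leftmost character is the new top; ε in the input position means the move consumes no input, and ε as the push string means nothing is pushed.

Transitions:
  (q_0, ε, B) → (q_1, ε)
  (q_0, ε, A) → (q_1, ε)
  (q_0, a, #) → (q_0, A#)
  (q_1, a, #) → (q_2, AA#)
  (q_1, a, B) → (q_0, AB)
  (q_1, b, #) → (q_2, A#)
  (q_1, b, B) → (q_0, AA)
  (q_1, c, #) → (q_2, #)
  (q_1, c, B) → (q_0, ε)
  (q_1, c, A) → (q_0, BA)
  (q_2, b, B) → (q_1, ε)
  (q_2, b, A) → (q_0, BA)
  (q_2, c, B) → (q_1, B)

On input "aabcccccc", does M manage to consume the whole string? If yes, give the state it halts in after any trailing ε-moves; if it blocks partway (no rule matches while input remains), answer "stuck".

q_1

(q_0, aabcccccc, #) ⊢ (q_0, abcccccc, A#) ⊢ (q_1, abcccccc, #) ⊢ (q_2, bcccccc, AA#) ⊢ (q_0, cccccc, BAA#) ⊢ (q_1, cccccc, AA#) ⊢ (q_0, ccccc, BAA#) ⊢ (q_1, ccccc, AA#) ⊢ (q_0, cccc, BAA#) ⊢ (q_1, cccc, AA#) ⊢ (q_0, ccc, BAA#) ⊢ (q_1, ccc, AA#) ⊢ (q_0, cc, BAA#) ⊢ (q_1, cc, AA#) ⊢ (q_0, c, BAA#) ⊢ (q_1, c, AA#) ⊢ (q_0, ε, BAA#) ⊢ (q_1, ε, AA#)
All input consumed; M is in state q_1.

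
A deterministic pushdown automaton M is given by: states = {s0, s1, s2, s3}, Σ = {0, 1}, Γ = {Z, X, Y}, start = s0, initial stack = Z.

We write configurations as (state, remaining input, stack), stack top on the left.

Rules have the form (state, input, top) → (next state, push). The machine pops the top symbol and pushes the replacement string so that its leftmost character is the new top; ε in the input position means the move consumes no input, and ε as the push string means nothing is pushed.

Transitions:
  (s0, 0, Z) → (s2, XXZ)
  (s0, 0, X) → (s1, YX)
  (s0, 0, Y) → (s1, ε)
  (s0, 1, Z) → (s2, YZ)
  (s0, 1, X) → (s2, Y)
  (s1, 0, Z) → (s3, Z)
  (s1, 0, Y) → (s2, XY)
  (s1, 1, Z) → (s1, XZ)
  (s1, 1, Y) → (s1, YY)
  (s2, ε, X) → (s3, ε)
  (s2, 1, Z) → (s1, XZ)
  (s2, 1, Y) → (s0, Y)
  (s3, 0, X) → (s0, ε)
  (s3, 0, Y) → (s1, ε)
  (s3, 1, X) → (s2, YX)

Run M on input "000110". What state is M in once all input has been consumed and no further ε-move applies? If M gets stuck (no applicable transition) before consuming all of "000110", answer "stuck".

(s0, 000110, Z)
  read 0, top Z: go to s2, push XXZ → (s2, 00110, XXZ)
  ε-move, top X: go to s3, push ε → (s3, 00110, XZ)
  read 0, top X: go to s0, push ε → (s0, 0110, Z)
  read 0, top Z: go to s2, push XXZ → (s2, 110, XXZ)
  ε-move, top X: go to s3, push ε → (s3, 110, XZ)
  read 1, top X: go to s2, push YX → (s2, 10, YXZ)
  read 1, top Y: go to s0, push Y → (s0, 0, YXZ)
  read 0, top Y: go to s1, push ε → (s1, ε, XZ)
All input consumed; M is in state s1.

s1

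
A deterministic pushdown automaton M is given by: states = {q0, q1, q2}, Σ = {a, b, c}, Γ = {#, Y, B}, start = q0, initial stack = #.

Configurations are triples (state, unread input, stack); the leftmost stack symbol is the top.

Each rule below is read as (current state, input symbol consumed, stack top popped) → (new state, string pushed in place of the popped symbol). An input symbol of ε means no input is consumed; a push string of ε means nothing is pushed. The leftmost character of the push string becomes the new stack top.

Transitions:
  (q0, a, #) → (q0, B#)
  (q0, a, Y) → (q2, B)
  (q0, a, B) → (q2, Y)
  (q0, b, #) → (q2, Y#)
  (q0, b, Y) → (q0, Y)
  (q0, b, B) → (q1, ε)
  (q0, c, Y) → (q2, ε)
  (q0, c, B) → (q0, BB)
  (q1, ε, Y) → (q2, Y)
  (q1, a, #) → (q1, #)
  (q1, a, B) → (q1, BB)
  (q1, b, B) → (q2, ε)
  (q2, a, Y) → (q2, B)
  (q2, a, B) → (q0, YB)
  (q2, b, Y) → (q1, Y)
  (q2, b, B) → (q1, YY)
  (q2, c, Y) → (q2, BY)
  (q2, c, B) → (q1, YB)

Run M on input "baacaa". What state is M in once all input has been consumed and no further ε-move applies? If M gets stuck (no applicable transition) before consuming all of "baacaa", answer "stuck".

(q0, baacaa, #)
  read b, top #: go to q2, push Y# → (q2, aacaa, Y#)
  read a, top Y: go to q2, push B → (q2, acaa, B#)
  read a, top B: go to q0, push YB → (q0, caa, YB#)
  read c, top Y: go to q2, push ε → (q2, aa, B#)
  read a, top B: go to q0, push YB → (q0, a, YB#)
  read a, top Y: go to q2, push B → (q2, ε, BB#)
All input consumed; M is in state q2.

q2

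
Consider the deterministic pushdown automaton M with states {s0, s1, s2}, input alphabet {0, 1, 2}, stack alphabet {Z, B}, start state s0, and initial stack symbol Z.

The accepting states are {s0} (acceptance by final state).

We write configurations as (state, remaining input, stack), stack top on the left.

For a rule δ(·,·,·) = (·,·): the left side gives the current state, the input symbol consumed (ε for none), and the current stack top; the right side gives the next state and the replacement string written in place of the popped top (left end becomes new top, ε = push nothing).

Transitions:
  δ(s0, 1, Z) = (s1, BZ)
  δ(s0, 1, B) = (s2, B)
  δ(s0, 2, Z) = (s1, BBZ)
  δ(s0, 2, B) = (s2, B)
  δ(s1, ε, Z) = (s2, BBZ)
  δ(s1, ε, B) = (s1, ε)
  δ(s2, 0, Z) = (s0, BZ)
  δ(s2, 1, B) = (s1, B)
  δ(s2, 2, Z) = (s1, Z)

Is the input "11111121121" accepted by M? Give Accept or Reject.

(s0, 11111121121, Z) ⊢ (s1, 1111121121, BZ) ⊢ (s1, 1111121121, Z) ⊢ (s2, 1111121121, BBZ) ⊢ (s1, 111121121, BBZ) ⊢ (s1, 111121121, BZ) ⊢ (s1, 111121121, Z) ⊢ (s2, 111121121, BBZ) ⊢ (s1, 11121121, BBZ) ⊢ (s1, 11121121, BZ) ⊢ (s1, 11121121, Z) ⊢ (s2, 11121121, BBZ) ⊢ (s1, 1121121, BBZ) ⊢ (s1, 1121121, BZ) ⊢ (s1, 1121121, Z) ⊢ (s2, 1121121, BBZ) ⊢ (s1, 121121, BBZ) ⊢ (s1, 121121, BZ) ⊢ (s1, 121121, Z) ⊢ (s2, 121121, BBZ) ⊢ (s1, 21121, BBZ) ⊢ (s1, 21121, BZ) ⊢ (s1, 21121, Z) ⊢ (s2, 21121, BBZ)
No transition applies at (s2, 21121, BBZ); input not fully consumed.

Reject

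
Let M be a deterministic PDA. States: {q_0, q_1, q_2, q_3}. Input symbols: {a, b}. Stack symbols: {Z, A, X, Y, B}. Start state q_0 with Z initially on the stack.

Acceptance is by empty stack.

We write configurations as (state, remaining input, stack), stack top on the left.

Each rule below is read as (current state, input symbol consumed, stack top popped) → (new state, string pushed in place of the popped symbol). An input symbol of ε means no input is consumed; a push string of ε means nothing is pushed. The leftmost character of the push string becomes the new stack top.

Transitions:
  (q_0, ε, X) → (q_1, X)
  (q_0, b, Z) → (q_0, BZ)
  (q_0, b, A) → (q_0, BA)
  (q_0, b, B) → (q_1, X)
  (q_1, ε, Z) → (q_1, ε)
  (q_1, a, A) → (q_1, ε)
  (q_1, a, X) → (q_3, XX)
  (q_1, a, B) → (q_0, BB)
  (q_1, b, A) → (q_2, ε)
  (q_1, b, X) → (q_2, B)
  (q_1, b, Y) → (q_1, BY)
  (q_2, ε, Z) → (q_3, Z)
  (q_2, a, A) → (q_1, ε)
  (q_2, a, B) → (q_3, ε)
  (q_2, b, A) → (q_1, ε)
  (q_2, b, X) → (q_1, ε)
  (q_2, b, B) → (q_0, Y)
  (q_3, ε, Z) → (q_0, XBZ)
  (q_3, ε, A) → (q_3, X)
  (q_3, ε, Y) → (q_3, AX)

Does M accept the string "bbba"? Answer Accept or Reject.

Reject

(q_0, bbba, Z) ⊢ (q_0, bba, BZ) ⊢ (q_1, ba, XZ) ⊢ (q_2, a, BZ) ⊢ (q_3, ε, Z) ⊢ (q_0, ε, XBZ) ⊢ (q_1, ε, XBZ)
All input consumed; stack is XBZ, not empty, and no further ε-move applies.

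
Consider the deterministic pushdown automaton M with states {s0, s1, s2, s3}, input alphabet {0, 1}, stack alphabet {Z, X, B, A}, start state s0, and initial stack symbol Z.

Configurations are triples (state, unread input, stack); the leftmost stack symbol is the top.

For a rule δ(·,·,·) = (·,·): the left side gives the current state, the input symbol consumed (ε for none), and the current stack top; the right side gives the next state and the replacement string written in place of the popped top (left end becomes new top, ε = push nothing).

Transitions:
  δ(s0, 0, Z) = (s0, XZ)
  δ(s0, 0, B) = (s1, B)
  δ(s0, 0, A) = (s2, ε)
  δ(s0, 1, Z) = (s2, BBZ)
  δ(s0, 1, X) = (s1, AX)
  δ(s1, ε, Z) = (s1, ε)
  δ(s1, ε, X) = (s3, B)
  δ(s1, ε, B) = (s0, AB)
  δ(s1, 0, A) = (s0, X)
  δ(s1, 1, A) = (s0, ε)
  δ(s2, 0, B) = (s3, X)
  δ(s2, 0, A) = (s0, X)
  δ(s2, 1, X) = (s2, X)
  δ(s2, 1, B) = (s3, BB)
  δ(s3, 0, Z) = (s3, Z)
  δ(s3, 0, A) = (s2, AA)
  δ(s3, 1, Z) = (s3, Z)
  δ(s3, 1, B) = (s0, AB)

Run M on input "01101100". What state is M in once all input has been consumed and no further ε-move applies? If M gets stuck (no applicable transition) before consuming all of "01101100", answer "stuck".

stuck

(s0, 01101100, Z)
  read 0, top Z: go to s0, push XZ → (s0, 1101100, XZ)
  read 1, top X: go to s1, push AX → (s1, 101100, AXZ)
  read 1, top A: go to s0, push ε → (s0, 01100, XZ)
No transition for (s0, 0, top X); M blocks with input 01100 remaining.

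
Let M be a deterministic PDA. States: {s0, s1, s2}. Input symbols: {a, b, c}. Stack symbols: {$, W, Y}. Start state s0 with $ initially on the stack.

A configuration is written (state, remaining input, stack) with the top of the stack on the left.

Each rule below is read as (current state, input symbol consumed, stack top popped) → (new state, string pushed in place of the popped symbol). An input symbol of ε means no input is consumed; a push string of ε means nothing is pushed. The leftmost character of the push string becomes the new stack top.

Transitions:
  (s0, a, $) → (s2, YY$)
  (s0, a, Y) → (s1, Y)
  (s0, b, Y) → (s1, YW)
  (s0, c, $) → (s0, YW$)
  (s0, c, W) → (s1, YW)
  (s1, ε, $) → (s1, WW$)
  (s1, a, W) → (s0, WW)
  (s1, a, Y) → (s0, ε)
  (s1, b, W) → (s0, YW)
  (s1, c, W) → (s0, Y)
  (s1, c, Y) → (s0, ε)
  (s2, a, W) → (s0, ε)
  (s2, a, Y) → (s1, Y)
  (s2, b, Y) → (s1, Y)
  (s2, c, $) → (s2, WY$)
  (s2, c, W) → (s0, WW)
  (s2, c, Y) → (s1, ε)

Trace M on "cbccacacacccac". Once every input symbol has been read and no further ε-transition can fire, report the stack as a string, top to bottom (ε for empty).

(s0, cbccacacacccac, $)
  read c, top $: go to s0, push YW$ → (s0, bccacacacccac, YW$)
  read b, top Y: go to s1, push YW → (s1, ccacacacccac, YWW$)
  read c, top Y: go to s0, push ε → (s0, cacacacccac, WW$)
  read c, top W: go to s1, push YW → (s1, acacacccac, YWW$)
  read a, top Y: go to s0, push ε → (s0, cacacccac, WW$)
  read c, top W: go to s1, push YW → (s1, acacccac, YWW$)
  read a, top Y: go to s0, push ε → (s0, cacccac, WW$)
  read c, top W: go to s1, push YW → (s1, acccac, YWW$)
  read a, top Y: go to s0, push ε → (s0, cccac, WW$)
  read c, top W: go to s1, push YW → (s1, ccac, YWW$)
  read c, top Y: go to s0, push ε → (s0, cac, WW$)
  read c, top W: go to s1, push YW → (s1, ac, YWW$)
  read a, top Y: go to s0, push ε → (s0, c, WW$)
  read c, top W: go to s1, push YW → (s1, ε, YWW$)
All input consumed in state s1 with stack YWW$.

YWW$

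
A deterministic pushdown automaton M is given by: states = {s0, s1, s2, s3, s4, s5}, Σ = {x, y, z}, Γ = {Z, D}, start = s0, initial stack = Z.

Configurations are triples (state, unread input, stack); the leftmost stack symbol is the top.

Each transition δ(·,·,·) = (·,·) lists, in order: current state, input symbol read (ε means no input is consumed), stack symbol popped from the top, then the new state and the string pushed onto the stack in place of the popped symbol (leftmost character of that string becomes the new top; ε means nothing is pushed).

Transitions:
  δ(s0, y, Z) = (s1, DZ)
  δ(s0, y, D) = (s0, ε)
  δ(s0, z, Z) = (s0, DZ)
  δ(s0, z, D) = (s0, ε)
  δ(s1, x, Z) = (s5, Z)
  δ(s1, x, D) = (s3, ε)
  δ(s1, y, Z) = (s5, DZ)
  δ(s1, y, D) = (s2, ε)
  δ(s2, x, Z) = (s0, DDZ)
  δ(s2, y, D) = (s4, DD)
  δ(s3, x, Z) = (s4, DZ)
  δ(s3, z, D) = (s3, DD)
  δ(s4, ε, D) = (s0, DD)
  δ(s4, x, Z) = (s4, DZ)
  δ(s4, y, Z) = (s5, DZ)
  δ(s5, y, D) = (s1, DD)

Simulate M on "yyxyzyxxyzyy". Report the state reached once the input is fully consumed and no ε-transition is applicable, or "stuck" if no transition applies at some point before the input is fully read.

s2

(s0, yyxyzyxxyzyy, Z)
  read y, top Z: go to s1, push DZ → (s1, yxyzyxxyzyy, DZ)
  read y, top D: go to s2, push ε → (s2, xyzyxxyzyy, Z)
  read x, top Z: go to s0, push DDZ → (s0, yzyxxyzyy, DDZ)
  read y, top D: go to s0, push ε → (s0, zyxxyzyy, DZ)
  read z, top D: go to s0, push ε → (s0, yxxyzyy, Z)
  read y, top Z: go to s1, push DZ → (s1, xxyzyy, DZ)
  read x, top D: go to s3, push ε → (s3, xyzyy, Z)
  read x, top Z: go to s4, push DZ → (s4, yzyy, DZ)
  ε-move, top D: go to s0, push DD → (s0, yzyy, DDZ)
  read y, top D: go to s0, push ε → (s0, zyy, DZ)
  read z, top D: go to s0, push ε → (s0, yy, Z)
  read y, top Z: go to s1, push DZ → (s1, y, DZ)
  read y, top D: go to s2, push ε → (s2, ε, Z)
All input consumed; M is in state s2.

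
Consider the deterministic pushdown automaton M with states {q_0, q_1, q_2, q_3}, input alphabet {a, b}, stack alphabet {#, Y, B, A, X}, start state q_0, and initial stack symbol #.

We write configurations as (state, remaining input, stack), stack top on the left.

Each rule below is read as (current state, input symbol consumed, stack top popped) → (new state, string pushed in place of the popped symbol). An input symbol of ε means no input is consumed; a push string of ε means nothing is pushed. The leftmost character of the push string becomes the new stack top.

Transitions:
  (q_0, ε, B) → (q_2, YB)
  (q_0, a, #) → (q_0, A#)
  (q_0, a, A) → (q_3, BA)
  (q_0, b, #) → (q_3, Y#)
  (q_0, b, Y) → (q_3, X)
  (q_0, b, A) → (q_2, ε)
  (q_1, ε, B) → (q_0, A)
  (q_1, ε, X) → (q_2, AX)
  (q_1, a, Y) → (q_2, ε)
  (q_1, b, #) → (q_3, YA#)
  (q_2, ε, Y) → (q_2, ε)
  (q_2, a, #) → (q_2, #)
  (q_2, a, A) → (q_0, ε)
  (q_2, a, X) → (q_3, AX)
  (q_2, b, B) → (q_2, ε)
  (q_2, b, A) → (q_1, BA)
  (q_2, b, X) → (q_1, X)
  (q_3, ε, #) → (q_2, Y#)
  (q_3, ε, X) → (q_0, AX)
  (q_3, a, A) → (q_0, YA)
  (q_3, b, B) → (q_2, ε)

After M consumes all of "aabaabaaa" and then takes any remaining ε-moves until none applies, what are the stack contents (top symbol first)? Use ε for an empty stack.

#

(q_0, aabaabaaa, #)
  read a, top #: go to q_0, push A# → (q_0, abaabaaa, A#)
  read a, top A: go to q_3, push BA → (q_3, baabaaa, BA#)
  read b, top B: go to q_2, push ε → (q_2, aabaaa, A#)
  read a, top A: go to q_0, push ε → (q_0, abaaa, #)
  read a, top #: go to q_0, push A# → (q_0, baaa, A#)
  read b, top A: go to q_2, push ε → (q_2, aaa, #)
  read a, top #: go to q_2, push # → (q_2, aa, #)
  read a, top #: go to q_2, push # → (q_2, a, #)
  read a, top #: go to q_2, push # → (q_2, ε, #)
All input consumed in state q_2 with stack #.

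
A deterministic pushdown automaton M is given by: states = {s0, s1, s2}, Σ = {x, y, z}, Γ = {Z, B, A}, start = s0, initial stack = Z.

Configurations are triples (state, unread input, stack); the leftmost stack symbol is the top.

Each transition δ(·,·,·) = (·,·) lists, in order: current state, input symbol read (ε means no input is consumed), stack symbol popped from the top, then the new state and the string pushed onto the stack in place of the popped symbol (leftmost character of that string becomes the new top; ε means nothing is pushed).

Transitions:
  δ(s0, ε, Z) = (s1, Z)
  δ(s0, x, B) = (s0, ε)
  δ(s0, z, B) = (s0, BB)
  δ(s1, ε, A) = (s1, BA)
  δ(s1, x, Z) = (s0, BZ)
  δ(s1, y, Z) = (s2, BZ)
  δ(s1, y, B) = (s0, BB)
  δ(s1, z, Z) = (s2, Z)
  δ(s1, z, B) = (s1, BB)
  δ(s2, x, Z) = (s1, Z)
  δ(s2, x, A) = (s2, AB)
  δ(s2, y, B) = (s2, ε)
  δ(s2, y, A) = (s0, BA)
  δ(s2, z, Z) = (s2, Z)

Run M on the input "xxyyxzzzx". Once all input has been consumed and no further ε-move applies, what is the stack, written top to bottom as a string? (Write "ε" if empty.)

(s0, xxyyxzzzx, Z)
  ε-move, top Z: go to s1, push Z → (s1, xxyyxzzzx, Z)
  read x, top Z: go to s0, push BZ → (s0, xyyxzzzx, BZ)
  read x, top B: go to s0, push ε → (s0, yyxzzzx, Z)
  ε-move, top Z: go to s1, push Z → (s1, yyxzzzx, Z)
  read y, top Z: go to s2, push BZ → (s2, yxzzzx, BZ)
  read y, top B: go to s2, push ε → (s2, xzzzx, Z)
  read x, top Z: go to s1, push Z → (s1, zzzx, Z)
  read z, top Z: go to s2, push Z → (s2, zzx, Z)
  read z, top Z: go to s2, push Z → (s2, zx, Z)
  read z, top Z: go to s2, push Z → (s2, x, Z)
  read x, top Z: go to s1, push Z → (s1, ε, Z)
All input consumed in state s1 with stack Z.

Z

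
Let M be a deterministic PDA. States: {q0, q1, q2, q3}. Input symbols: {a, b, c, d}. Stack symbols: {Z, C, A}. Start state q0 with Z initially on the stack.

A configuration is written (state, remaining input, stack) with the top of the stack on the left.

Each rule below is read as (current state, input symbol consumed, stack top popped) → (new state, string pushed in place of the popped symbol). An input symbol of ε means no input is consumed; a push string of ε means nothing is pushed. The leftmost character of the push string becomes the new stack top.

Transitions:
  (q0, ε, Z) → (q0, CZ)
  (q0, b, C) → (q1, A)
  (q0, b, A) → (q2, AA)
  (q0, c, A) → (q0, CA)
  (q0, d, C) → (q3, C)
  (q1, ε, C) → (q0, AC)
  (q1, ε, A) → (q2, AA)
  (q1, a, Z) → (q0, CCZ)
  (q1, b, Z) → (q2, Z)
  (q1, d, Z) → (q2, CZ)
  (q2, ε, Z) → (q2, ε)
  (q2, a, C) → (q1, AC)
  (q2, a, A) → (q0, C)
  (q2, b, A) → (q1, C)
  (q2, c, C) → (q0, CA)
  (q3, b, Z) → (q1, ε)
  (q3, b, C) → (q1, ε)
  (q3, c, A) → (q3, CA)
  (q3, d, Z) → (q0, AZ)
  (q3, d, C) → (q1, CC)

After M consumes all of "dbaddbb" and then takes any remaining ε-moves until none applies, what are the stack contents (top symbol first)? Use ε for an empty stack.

ACACCCZ

(q0, dbaddbb, Z)
  ε-move, top Z: go to q0, push CZ → (q0, dbaddbb, CZ)
  read d, top C: go to q3, push C → (q3, baddbb, CZ)
  read b, top C: go to q1, push ε → (q1, addbb, Z)
  read a, top Z: go to q0, push CCZ → (q0, ddbb, CCZ)
  read d, top C: go to q3, push C → (q3, dbb, CCZ)
  read d, top C: go to q1, push CC → (q1, bb, CCCZ)
  ε-move, top C: go to q0, push AC → (q0, bb, ACCCZ)
  read b, top A: go to q2, push AA → (q2, b, AACCCZ)
  read b, top A: go to q1, push C → (q1, ε, CACCCZ)
  ε-move, top C: go to q0, push AC → (q0, ε, ACACCCZ)
All input consumed in state q0 with stack ACACCCZ.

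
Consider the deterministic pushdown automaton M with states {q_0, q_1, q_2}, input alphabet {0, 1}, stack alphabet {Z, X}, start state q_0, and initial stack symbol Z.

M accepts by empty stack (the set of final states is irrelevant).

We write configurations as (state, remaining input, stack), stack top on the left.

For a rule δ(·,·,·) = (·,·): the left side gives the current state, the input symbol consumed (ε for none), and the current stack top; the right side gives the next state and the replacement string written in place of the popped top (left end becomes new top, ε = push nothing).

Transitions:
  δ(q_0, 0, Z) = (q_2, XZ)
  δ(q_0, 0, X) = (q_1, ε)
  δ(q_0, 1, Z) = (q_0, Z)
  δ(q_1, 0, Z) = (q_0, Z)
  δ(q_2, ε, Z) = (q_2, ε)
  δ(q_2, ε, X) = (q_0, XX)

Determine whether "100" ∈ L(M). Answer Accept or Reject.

Reject

(q_0, 100, Z) ⊢ (q_0, 00, Z) ⊢ (q_2, 0, XZ) ⊢ (q_0, 0, XXZ) ⊢ (q_1, ε, XZ)
All input consumed; stack is XZ, not empty, and no further ε-move applies.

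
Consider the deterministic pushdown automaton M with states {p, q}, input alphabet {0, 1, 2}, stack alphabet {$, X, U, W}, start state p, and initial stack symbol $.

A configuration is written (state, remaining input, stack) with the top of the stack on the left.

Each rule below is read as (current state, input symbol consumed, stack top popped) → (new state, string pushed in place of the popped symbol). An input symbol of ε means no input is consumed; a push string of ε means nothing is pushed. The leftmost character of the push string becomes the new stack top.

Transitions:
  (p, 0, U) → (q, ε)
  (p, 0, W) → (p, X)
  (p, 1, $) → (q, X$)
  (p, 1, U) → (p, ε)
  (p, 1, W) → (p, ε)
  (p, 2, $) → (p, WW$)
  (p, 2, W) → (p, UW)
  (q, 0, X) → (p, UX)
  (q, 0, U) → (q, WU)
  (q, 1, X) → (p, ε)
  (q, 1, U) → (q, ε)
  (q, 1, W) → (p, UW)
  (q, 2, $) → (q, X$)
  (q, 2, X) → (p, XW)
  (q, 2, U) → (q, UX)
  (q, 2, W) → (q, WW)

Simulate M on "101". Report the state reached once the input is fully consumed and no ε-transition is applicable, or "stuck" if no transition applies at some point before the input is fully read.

(p, 101, $) ⊢ (q, 01, X$) ⊢ (p, 1, UX$) ⊢ (p, ε, X$)
All input consumed; M is in state p.

p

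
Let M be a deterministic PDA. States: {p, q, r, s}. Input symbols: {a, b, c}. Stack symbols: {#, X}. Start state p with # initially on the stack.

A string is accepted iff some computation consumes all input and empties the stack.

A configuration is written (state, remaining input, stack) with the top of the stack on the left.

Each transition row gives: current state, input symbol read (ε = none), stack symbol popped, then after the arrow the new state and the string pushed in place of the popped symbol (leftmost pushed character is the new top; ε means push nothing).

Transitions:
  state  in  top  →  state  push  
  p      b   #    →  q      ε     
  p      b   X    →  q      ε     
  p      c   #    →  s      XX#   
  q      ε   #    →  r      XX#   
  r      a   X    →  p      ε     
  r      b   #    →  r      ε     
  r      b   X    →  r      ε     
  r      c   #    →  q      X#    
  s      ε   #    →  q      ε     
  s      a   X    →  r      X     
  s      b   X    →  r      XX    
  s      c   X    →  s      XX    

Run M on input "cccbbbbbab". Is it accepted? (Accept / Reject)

(p, cccbbbbbab, #)
  read c, top #: go to s, push XX# → (s, ccbbbbbab, XX#)
  read c, top X: go to s, push XX → (s, cbbbbbab, XXX#)
  read c, top X: go to s, push XX → (s, bbbbbab, XXXX#)
  read b, top X: go to r, push XX → (r, bbbbab, XXXXX#)
  read b, top X: go to r, push ε → (r, bbbab, XXXX#)
  read b, top X: go to r, push ε → (r, bbab, XXX#)
  read b, top X: go to r, push ε → (r, bab, XX#)
  read b, top X: go to r, push ε → (r, ab, X#)
  read a, top X: go to p, push ε → (p, b, #)
  read b, top #: go to q, push ε → (q, ε, ε)
All input consumed and the stack is empty.

Accept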